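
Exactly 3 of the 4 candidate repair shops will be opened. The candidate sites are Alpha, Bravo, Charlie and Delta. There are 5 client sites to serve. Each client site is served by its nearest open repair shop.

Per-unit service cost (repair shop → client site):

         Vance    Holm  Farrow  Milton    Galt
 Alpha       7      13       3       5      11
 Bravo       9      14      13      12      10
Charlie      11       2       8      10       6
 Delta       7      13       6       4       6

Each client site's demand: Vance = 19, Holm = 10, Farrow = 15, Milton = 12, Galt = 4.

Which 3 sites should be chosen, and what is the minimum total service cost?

Choose Alpha, Charlie and Delta; total service cost 270.

With exactly 3 open, each client site uses its cheapest among the chosen.
{Alpha, Charlie, Delta}: Vance→Alpha 7·19=133, Holm→Charlie 2·10=20, Farrow→Alpha 3·15=45, Milton→Delta 4·12=48, Galt→Charlie 6·4=24. Service cost 270.
{Alpha, Bravo, Charlie}: service cost 282
{Bravo, Charlie, Delta}: service cost 315
Among all 4 size-3 choices, {Alpha, Charlie, Delta} is lowest.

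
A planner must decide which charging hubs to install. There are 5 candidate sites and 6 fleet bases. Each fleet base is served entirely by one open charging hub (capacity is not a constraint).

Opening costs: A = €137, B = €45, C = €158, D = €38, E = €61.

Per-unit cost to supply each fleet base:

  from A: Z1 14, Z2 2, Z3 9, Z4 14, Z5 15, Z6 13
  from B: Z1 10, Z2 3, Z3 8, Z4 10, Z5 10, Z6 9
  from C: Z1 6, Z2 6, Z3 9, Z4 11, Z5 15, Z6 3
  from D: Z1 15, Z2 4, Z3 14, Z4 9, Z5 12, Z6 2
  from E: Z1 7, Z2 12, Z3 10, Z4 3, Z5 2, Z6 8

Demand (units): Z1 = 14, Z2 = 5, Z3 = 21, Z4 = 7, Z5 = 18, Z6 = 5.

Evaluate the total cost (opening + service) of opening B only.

Each fleet base is assigned to its cheapest site among the open ones.
{B}: Z1→B 10·14=140, Z2→B 3·5=15, Z3→B 8·21=168, Z4→B 10·7=70, Z5→B 10·18=180, Z6→B 9·5=45. Service 618; fixed 45; total 663.

Total cost: 663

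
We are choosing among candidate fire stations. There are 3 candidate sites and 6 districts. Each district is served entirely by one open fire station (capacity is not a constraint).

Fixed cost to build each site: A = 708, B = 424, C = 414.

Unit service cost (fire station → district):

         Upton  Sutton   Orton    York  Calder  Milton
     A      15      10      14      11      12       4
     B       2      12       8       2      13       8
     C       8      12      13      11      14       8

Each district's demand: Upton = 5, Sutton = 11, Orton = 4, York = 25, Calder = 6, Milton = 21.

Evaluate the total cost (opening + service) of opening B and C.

Total cost: 1308

Each district is assigned to its cheapest site among the open ones.
{B, C}: Upton→B 2·5=10, Sutton→B 12·11=132, Orton→B 8·4=32, York→B 2·25=50, Calder→B 13·6=78, Milton→B 8·21=168. Service 470; fixed 838; total 1308.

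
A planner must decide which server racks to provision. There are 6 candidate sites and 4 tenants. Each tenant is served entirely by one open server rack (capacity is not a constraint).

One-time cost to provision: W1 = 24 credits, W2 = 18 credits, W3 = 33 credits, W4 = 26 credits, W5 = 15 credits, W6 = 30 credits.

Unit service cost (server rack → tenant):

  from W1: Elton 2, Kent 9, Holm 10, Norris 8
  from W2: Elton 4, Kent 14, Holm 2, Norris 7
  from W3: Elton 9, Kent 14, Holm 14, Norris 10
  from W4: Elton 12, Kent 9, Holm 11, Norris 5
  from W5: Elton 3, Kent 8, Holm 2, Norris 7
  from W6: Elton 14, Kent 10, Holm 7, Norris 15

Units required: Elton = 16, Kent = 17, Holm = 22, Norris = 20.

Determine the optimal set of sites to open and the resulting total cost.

Open W4 and W5; minimum total cost 369.

For any fixed open set, each tenant goes to its cheapest open site; total = fixed + service.
{W4, W5}: Elton→W5 3·16=48, Kent→W5 8·17=136, Holm→W5 2·22=44, Norris→W4 5·20=100. Service 328; fixed 41; total 369.
{W1, W4, W5}: Elton→W1 2·16=32, Kent→W5 8·17=136, Holm→W5 2·22=44, Norris→W4 5·20=100. Service 312; fixed 65; total 377.
{W5}: Elton→W5 3·16=48, Kent→W5 8·17=136, Holm→W5 2·22=44, Norris→W5 7·20=140. Service 368; fixed 15; total 383.
{W1, W2, W3, W4, W5, W6}: service 312 + fixed 146 = 458
No other subset beats 369.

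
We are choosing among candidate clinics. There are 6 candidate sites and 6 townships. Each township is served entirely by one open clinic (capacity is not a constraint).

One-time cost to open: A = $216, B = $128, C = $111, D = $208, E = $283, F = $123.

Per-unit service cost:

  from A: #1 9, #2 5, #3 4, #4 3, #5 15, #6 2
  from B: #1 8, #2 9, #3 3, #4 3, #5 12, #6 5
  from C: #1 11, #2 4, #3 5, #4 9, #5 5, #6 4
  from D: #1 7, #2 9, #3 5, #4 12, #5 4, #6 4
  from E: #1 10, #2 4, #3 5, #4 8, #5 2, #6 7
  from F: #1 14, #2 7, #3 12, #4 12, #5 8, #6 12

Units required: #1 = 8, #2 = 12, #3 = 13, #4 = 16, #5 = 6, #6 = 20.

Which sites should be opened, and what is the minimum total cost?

Open B and C; minimum total cost 548.

For any fixed open set, each township goes to its cheapest open site; total = fixed + service.
{B, C}: #1→B 8·8=64, #2→C 4·12=48, #3→B 3·13=39, #4→B 3·16=48, #5→C 5·6=30, #6→C 4·20=80. Service 309; fixed 239; total 548.
{B}: service 431 + fixed 128 = 559
{C}: service 455 + fixed 111 = 566
{A, B, C, D, E, F}: #1→D 7·8=56, #2→C 4·12=48, #3→B 3·13=39, #4→A 3·16=48, #5→E 2·6=12, #6→A 2·20=40. Service 243; fixed 1069; total 1312.
No other subset beats 548.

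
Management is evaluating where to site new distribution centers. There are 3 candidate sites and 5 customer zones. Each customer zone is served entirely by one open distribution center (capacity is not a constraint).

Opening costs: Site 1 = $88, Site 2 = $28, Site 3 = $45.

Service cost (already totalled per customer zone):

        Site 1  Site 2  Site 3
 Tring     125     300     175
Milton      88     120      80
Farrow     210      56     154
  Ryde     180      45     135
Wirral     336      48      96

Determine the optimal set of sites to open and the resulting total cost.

Open Site 2 and Site 3; minimum total cost 477.

For any fixed open set, each customer zone goes to its cheapest open site; total = fixed + service.
{Site 2, Site 3}: Tring→Site 3 175, Milton→Site 3 80, Farrow→Site 2 56, Ryde→Site 2 45, Wirral→Site 2 48. Service 404; fixed 73; total 477.
{Site 1, Site 2}: service 362 + fixed 116 = 478
{Site 1, Site 2, Site 3}: Tring→Site 1 125, Milton→Site 3 80, Farrow→Site 2 56, Ryde→Site 2 45, Wirral→Site 2 48. Service 354; fixed 161; total 515.
{Site 2}: Tring→Site 2 300, Milton→Site 2 120, Farrow→Site 2 56, Ryde→Site 2 45, Wirral→Site 2 48. Service 569; fixed 28; total 597.
(All 7 nonempty subsets were checked; Site 2 and Site 3 is lowest.)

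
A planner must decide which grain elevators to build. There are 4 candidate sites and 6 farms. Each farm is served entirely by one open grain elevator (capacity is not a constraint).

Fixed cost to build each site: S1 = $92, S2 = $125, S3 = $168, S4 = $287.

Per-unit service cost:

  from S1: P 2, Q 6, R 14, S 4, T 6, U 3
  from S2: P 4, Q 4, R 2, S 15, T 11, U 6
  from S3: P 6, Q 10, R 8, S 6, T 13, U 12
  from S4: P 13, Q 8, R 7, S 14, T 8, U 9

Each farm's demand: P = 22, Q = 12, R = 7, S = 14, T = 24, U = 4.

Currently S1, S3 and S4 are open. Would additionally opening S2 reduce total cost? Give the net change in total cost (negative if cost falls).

No — net change +66 (cost rises by 66).

Current service cost with {S1, S3, S4}: 377.
Adding S2: each farm re-picks its cheapest; new service cost 318, saving 59.
Extra fixed cost: 125. Net change = 125 − 59 = 66.
(Totals: 924 → 990.)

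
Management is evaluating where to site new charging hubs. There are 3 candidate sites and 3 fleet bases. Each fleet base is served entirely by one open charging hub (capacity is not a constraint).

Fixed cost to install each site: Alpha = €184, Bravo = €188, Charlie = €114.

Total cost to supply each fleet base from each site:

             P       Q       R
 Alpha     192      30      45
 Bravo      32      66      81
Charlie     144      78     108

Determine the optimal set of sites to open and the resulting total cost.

Open Bravo only; minimum total cost 367.

For any fixed open set, each fleet base goes to its cheapest open site; total = fixed + service.
{Bravo}: P→Bravo 32, Q→Bravo 66, R→Bravo 81. Service 179; fixed 188; total 367.
{Charlie}: service 330 + fixed 114 = 444
{Alpha}: P→Alpha 192, Q→Alpha 30, R→Alpha 45. Service 267; fixed 184; total 451.
{Alpha, Bravo, Charlie}: P→Bravo 32, Q→Alpha 30, R→Alpha 45. Service 107; fixed 486; total 593.
No other subset beats 367.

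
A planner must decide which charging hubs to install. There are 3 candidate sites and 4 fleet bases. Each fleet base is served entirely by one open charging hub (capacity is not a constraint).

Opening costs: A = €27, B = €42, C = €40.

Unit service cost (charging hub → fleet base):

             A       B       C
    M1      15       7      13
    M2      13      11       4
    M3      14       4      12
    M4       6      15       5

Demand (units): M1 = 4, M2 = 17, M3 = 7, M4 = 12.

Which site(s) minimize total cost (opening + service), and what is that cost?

Open B and C; minimum total cost 266.

For any fixed open set, each fleet base goes to its cheapest open site; total = fixed + service.
{B, C}: M1→B 7·4=28, M2→C 4·17=68, M3→B 4·7=28, M4→C 5·12=60. Service 184; fixed 82; total 266.
{A, B, C}: M1→B 7·4=28, M2→C 4·17=68, M3→B 4·7=28, M4→C 5·12=60. Service 184; fixed 109; total 293.
{C}: service 264 + fixed 40 = 304
{A}: service 451 + fixed 27 = 478
No other subset beats 266.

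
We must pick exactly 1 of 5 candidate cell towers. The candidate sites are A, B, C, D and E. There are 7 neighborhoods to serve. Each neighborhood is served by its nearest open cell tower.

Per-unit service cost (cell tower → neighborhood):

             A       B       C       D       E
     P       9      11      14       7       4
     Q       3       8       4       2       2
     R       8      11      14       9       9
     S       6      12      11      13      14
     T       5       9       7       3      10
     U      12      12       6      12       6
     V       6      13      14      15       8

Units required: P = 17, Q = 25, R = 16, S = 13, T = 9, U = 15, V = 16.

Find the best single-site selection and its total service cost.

Choose E only; total service cost 752.

With exactly 1 open, each neighborhood uses its cheapest among the chosen.
{E}: P→E 4·17=68, Q→E 2·25=50, R→E 9·16=144, S→E 14·13=182, T→E 10·9=90, U→E 6·15=90, V→E 8·16=128. Service cost 752.
{A}: service cost 755
{D}: service cost 929
Among all 5 size-1 choices, {E} is lowest.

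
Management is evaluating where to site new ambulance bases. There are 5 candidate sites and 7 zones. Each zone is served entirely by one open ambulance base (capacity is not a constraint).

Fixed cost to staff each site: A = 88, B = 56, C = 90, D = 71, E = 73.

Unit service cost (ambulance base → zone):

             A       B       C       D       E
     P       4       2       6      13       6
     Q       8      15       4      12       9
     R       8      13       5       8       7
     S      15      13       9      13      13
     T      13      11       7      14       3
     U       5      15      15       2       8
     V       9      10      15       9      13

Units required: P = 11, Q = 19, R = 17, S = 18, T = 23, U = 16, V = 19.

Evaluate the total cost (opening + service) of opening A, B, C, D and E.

Each zone is assigned to its cheapest site among the open ones.
{A, B, C, D, E}: P→B 2·11=22, Q→C 4·19=76, R→C 5·17=85, S→C 9·18=162, T→E 3·23=69, U→D 2·16=32, V→A 9·19=171. Service 617; fixed 378; total 995.

Total cost: 995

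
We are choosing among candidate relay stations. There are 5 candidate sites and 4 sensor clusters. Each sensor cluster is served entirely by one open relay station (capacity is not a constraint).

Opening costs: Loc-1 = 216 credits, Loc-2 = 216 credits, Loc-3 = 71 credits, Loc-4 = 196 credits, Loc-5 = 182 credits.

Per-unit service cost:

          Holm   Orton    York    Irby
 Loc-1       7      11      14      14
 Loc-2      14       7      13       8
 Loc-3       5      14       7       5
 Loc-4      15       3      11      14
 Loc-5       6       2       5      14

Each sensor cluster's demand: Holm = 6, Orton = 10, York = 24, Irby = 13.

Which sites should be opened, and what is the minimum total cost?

For any fixed open set, each sensor cluster goes to its cheapest open site; total = fixed + service.
{Loc-3}: Holm→Loc-3 5·6=30, Orton→Loc-3 14·10=140, York→Loc-3 7·24=168, Irby→Loc-3 5·13=65. Service 403; fixed 71; total 474.
{Loc-3, Loc-5}: Holm→Loc-3 5·6=30, Orton→Loc-5 2·10=20, York→Loc-5 5·24=120, Irby→Loc-3 5·13=65. Service 235; fixed 253; total 488.
{Loc-5}: Holm→Loc-5 6·6=36, Orton→Loc-5 2·10=20, York→Loc-5 5·24=120, Irby→Loc-5 14·13=182. Service 358; fixed 182; total 540.
{Loc-1, Loc-2, Loc-3, Loc-4, Loc-5}: service 235 + fixed 881 = 1116
No other subset beats 474.

Open Loc-3 only; minimum total cost 474.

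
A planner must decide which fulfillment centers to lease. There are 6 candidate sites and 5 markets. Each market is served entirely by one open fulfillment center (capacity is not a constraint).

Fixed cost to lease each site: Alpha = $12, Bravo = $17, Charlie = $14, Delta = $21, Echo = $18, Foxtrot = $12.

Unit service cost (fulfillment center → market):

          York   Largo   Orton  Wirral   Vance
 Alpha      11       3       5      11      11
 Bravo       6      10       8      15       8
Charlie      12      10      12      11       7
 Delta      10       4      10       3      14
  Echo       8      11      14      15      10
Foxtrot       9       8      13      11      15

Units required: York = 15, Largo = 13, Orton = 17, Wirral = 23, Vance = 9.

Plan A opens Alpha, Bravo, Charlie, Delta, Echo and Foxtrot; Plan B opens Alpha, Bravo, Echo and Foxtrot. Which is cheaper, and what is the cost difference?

Plan A: {Alpha, Bravo, Charlie, Delta, Echo, Foxtrot}: York→Bravo 6·15=90, Largo→Alpha 3·13=39, Orton→Alpha 5·17=85, Wirral→Delta 3·23=69, Vance→Charlie 7·9=63. Service 346; fixed 94; total 440.
Plan B: {Alpha, Bravo, Echo, Foxtrot}: York→Bravo 6·15=90, Largo→Alpha 3·13=39, Orton→Alpha 5·17=85, Wirral→Alpha 11·23=253, Vance→Bravo 8·9=72. Service 539; fixed 59; total 598.
Difference: |440 − 598| = 158.

Plan A is cheaper by 158.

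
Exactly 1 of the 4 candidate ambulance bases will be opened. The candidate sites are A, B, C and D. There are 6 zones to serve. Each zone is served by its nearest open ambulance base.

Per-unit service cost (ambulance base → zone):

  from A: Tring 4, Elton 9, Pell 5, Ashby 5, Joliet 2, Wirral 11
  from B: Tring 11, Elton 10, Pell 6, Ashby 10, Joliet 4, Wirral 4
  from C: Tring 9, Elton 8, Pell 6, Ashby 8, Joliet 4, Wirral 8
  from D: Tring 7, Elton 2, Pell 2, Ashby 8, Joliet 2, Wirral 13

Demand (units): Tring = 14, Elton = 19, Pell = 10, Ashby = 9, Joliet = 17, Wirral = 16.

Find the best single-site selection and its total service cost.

With exactly 1 open, each zone uses its cheapest among the chosen.
{D}: Tring→D 7·14=98, Elton→D 2·19=38, Pell→D 2·10=20, Ashby→D 8·9=72, Joliet→D 2·17=34, Wirral→D 13·16=208. Service cost 470.
{A}: service cost 532
{C}: service cost 606
Among all 4 size-1 choices, {D} is lowest.

Choose D only; total service cost 470.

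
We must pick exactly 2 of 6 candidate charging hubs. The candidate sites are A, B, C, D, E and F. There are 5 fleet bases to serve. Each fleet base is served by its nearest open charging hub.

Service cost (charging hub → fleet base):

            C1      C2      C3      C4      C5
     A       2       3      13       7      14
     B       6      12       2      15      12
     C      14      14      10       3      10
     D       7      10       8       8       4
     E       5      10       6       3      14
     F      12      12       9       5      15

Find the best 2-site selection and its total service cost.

Choose A and D; total service cost 24.

With exactly 2 open, each fleet base uses its cheapest among the chosen.
{A, D}: C1→A 2, C2→A 3, C3→D 8, C4→A 7, C5→D 4. Service cost 24.
{A, B}: service cost 26
{A, C}: service cost 28
Among all 15 size-2 choices, {A, D} is lowest.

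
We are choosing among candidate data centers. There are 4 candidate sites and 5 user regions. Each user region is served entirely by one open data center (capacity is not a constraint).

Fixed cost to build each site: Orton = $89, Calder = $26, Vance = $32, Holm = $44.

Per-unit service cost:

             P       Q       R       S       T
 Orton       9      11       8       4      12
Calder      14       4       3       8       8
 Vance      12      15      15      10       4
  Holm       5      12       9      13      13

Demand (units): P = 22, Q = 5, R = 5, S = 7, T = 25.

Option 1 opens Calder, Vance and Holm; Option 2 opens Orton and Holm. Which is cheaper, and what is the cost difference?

Option 1 is cheaper by 263.

Option 1: {Calder, Vance, Holm}: P→Holm 5·22=110, Q→Calder 4·5=20, R→Calder 3·5=15, S→Calder 8·7=56, T→Vance 4·25=100. Service 301; fixed 102; total 403.
Option 2: {Orton, Holm}: P→Holm 5·22=110, Q→Orton 11·5=55, R→Orton 8·5=40, S→Orton 4·7=28, T→Orton 12·25=300. Service 533; fixed 133; total 666.
Difference: |403 − 666| = 263.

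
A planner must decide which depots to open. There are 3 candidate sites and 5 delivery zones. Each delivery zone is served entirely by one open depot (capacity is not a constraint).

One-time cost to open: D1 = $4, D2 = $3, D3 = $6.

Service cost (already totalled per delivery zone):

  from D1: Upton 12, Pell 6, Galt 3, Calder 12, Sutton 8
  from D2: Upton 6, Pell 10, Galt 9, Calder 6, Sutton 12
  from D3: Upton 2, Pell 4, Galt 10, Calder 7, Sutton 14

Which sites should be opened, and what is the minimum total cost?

Open D1 and D3; minimum total cost 34.

For any fixed open set, each delivery zone goes to its cheapest open site; total = fixed + service.
{D1, D3}: Upton→D3 2, Pell→D3 4, Galt→D1 3, Calder→D3 7, Sutton→D1 8. Service 24; fixed 10; total 34.
{D1, D2}: service 29 + fixed 7 = 36
{D1, D2, D3}: Upton→D3 2, Pell→D3 4, Galt→D1 3, Calder→D2 6, Sutton→D1 8. Service 23; fixed 13; total 36.
{D2}: service 43 + fixed 3 = 46
No other subset beats 34.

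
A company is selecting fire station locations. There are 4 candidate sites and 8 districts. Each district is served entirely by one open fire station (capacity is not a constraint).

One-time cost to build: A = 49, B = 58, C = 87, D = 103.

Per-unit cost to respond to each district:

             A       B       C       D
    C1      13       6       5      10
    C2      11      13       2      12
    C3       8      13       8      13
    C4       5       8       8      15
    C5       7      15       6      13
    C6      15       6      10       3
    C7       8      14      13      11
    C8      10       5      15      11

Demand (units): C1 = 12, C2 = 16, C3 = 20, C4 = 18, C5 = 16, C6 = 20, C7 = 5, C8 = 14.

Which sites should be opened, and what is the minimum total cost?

Open A, B and C; minimum total cost 862.

For any fixed open set, each district goes to its cheapest open site; total = fixed + service.
{A, B, C}: C1→C 5·12=60, C2→C 2·16=32, C3→A 8·20=160, C4→A 5·18=90, C5→C 6·16=96, C6→B 6·20=120, C7→A 8·5=40, C8→B 5·14=70. Service 668; fixed 194; total 862.
{B, C}: service 747 + fixed 145 = 892
{A, B, C, D}: service 608 + fixed 297 = 905
{A}: service 1174 + fixed 49 = 1223
No other subset beats 862.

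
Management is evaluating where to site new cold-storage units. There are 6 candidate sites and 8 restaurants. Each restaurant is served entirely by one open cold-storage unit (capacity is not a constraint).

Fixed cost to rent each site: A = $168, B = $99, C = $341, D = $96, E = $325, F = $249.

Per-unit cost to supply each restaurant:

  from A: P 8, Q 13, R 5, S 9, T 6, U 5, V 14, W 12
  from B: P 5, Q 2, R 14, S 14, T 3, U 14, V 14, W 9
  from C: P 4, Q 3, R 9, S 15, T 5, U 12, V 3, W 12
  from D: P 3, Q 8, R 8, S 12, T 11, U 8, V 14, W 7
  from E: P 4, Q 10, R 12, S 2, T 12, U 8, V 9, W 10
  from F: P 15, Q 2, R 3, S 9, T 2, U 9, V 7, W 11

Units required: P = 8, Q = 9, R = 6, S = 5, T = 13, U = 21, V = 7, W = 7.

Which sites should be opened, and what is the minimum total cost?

For any fixed open set, each restaurant goes to its cheapest open site; total = fixed + service.
{B, D}: P→D 3·8=24, Q→B 2·9=18, R→D 8·6=48, S→D 12·5=60, T→B 3·13=39, U→D 8·21=168, V→B 14·7=98, W→D 7·7=49. Service 504; fixed 195; total 699.
{A, B}: service 438 + fixed 267 = 705
{D, F}: service 397 + fixed 345 = 742
{A, B, C, D, E, F}: service 271 + fixed 1278 = 1549
No other subset beats 699.

Open B and D; minimum total cost 699.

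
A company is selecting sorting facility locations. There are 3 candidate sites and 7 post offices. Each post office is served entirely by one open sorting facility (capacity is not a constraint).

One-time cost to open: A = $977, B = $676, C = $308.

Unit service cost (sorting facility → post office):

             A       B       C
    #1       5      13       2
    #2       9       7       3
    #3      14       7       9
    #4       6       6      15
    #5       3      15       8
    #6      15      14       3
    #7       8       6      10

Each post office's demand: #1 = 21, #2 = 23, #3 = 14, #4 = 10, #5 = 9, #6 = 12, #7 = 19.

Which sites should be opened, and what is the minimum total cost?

Open C only; minimum total cost 993.

For any fixed open set, each post office goes to its cheapest open site; total = fixed + service.
{C}: #1→C 2·21=42, #2→C 3·23=69, #3→C 9·14=126, #4→C 15·10=150, #5→C 8·9=72, #6→C 3·12=36, #7→C 10·19=190. Service 685; fixed 308; total 993.
{B, C}: #1→C 2·21=42, #2→C 3·23=69, #3→B 7·14=98, #4→B 6·10=60, #5→C 8·9=72, #6→C 3·12=36, #7→B 6·19=114. Service 491; fixed 984; total 1475.
{B}: service 1009 + fixed 676 = 1685
{A, B, C}: service 446 + fixed 1961 = 2407
No other subset beats 993.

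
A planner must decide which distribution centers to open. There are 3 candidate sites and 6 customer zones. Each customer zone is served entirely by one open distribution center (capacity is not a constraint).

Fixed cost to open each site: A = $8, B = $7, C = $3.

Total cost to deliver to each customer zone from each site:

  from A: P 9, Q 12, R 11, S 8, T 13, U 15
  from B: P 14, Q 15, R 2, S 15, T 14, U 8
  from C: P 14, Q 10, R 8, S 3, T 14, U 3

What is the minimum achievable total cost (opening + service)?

Minimum total cost: 55

For any fixed open set, each customer zone goes to its cheapest open site; total = fixed + service.
{C}: P→C 14, Q→C 10, R→C 8, S→C 3, T→C 14, U→C 3. Service 52; fixed 3; total 55.
{B, C}: P→B 14, Q→C 10, R→B 2, S→C 3, T→B 14, U→C 3. Service 46; fixed 10; total 56.
{A, C}: P→A 9, Q→C 10, R→C 8, S→C 3, T→A 13, U→C 3. Service 46; fixed 11; total 57.
{A, B, C}: P→A 9, Q→C 10, R→B 2, S→C 3, T→A 13, U→C 3. Service 40; fixed 18; total 58.
No other subset beats 55.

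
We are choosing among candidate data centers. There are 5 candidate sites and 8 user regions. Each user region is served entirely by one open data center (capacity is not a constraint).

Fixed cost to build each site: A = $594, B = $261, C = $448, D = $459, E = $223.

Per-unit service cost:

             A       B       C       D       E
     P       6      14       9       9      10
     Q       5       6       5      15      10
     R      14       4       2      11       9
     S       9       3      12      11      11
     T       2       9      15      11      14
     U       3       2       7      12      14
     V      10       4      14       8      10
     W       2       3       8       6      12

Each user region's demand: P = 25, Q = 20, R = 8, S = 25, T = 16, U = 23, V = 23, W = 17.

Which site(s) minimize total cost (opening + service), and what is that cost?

Open B only; minimum total cost 1171.

For any fixed open set, each user region goes to its cheapest open site; total = fixed + service.
{B}: P→B 14·25=350, Q→B 6·20=120, R→B 4·8=32, S→B 3·25=75, T→B 9·16=144, U→B 2·23=46, V→B 4·23=92, W→B 3·17=51. Service 910; fixed 261; total 1171.
{B, E}: service 810 + fixed 484 = 1294
{A, B}: P→A 6·25=150, Q→A 5·20=100, R→B 4·8=32, S→B 3·25=75, T→A 2·16=32, U→B 2·23=46, V→B 4·23=92, W→A 2·17=34. Service 561; fixed 855; total 1416.
{A, B, C, D, E}: P→A 6·25=150, Q→A 5·20=100, R→C 2·8=16, S→B 3·25=75, T→A 2·16=32, U→B 2·23=46, V→B 4·23=92, W→A 2·17=34. Service 545; fixed 1985; total 2530.
No other subset beats 1171.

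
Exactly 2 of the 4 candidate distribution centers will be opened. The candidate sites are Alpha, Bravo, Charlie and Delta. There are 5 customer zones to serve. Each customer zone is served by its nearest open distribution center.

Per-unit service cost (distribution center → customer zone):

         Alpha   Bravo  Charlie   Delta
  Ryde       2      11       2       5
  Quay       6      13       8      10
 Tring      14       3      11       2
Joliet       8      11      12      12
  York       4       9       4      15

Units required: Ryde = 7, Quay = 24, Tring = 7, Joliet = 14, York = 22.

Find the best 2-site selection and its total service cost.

Choose Alpha and Delta; total service cost 372.

With exactly 2 open, each customer zone uses its cheapest among the chosen.
{Alpha, Delta}: Ryde→Alpha 2·7=14, Quay→Alpha 6·24=144, Tring→Delta 2·7=14, Joliet→Alpha 8·14=112, York→Alpha 4·22=88. Service cost 372.
{Alpha, Bravo}: service cost 379
{Alpha, Charlie}: service cost 435
Among all 6 size-2 choices, {Alpha, Delta} is lowest.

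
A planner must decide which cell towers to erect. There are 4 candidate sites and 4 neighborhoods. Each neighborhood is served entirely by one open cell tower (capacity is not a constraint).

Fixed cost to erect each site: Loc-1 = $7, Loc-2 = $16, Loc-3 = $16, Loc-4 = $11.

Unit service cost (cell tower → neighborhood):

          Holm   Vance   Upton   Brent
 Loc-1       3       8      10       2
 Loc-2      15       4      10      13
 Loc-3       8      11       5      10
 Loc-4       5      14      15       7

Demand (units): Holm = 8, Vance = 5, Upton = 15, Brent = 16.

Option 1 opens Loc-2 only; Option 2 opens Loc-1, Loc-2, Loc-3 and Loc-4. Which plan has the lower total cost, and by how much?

Option 1: {Loc-2}: Holm→Loc-2 15·8=120, Vance→Loc-2 4·5=20, Upton→Loc-2 10·15=150, Brent→Loc-2 13·16=208. Service 498; fixed 16; total 514.
Option 2: {Loc-1, Loc-2, Loc-3, Loc-4}: Holm→Loc-1 3·8=24, Vance→Loc-2 4·5=20, Upton→Loc-3 5·15=75, Brent→Loc-1 2·16=32. Service 151; fixed 50; total 201.
Difference: |514 − 201| = 313.

Option 2 is cheaper by 313.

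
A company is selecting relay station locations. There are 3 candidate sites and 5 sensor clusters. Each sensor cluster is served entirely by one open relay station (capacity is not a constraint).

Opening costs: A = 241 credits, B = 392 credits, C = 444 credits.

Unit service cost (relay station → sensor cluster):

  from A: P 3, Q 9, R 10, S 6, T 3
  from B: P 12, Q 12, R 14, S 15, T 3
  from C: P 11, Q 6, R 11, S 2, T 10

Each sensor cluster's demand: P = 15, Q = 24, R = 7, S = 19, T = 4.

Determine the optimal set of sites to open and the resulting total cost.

For any fixed open set, each sensor cluster goes to its cheapest open site; total = fixed + service.
{A}: P→A 3·15=45, Q→A 9·24=216, R→A 10·7=70, S→A 6·19=114, T→A 3·4=12. Service 457; fixed 241; total 698.
{C}: service 464 + fixed 444 = 908
{A, C}: P→A 3·15=45, Q→C 6·24=144, R→A 10·7=70, S→C 2·19=38, T→A 3·4=12. Service 309; fixed 685; total 994.
{A, B, C}: service 309 + fixed 1077 = 1386
(All 7 nonempty subsets were checked; A only is lowest.)

Open A only; minimum total cost 698.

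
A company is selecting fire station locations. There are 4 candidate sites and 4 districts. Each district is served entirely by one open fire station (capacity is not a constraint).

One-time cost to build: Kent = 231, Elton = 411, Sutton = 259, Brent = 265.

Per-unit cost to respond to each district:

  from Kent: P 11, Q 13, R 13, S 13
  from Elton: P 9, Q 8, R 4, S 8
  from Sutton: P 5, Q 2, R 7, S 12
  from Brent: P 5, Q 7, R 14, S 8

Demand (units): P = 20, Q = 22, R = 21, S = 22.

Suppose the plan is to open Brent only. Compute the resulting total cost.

Each district is assigned to its cheapest site among the open ones.
{Brent}: P→Brent 5·20=100, Q→Brent 7·22=154, R→Brent 14·21=294, S→Brent 8·22=176. Service 724; fixed 265; total 989.

Total cost: 989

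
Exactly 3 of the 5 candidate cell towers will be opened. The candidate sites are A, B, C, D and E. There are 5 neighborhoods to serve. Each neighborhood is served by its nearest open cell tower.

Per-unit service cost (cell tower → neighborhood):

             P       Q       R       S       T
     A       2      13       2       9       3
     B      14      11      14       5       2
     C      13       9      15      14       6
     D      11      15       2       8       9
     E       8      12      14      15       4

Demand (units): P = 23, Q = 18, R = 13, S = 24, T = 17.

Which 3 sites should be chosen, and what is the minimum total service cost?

Choose A, B and C; total service cost 388.

With exactly 3 open, each neighborhood uses its cheapest among the chosen.
{A, B, C}: P→A 2·23=46, Q→C 9·18=162, R→A 2·13=26, S→B 5·24=120, T→B 2·17=34. Service cost 388.
{A, B, D}: service cost 424
{A, B, E}: service cost 424
Among all 10 size-3 choices, {A, B, C} is lowest.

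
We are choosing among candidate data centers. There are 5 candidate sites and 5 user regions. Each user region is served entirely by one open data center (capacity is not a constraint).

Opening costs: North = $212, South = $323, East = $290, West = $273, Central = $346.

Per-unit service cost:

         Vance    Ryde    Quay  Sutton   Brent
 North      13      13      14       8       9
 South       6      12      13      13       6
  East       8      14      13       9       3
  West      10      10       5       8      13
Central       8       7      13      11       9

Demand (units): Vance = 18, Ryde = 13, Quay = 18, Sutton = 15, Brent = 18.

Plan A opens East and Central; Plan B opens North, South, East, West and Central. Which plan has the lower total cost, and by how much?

Plan A is cheaper by 613.

Plan A: {East, Central}: Vance→East 8·18=144, Ryde→Central 7·13=91, Quay→East 13·18=234, Sutton→East 9·15=135, Brent→East 3·18=54. Service 658; fixed 636; total 1294.
Plan B: {North, South, East, West, Central}: Vance→South 6·18=108, Ryde→Central 7·13=91, Quay→West 5·18=90, Sutton→North 8·15=120, Brent→East 3·18=54. Service 463; fixed 1444; total 1907.
Difference: |1294 − 1907| = 613.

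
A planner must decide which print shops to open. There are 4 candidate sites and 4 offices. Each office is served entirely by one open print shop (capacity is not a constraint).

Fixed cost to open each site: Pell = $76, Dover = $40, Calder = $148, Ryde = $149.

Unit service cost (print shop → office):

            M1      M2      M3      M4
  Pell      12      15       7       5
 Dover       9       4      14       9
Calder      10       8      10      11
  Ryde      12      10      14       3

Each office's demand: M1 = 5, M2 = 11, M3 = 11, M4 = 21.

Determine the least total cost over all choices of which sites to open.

Minimum total cost: 387

For any fixed open set, each office goes to its cheapest open site; total = fixed + service.
{Pell, Dover}: M1→Dover 9·5=45, M2→Dover 4·11=44, M3→Pell 7·11=77, M4→Pell 5·21=105. Service 271; fixed 116; total 387.
{Dover}: service 432 + fixed 40 = 472
{Pell}: service 407 + fixed 76 = 483
{Pell, Dover, Calder, Ryde}: service 229 + fixed 413 = 642
No other subset beats 387.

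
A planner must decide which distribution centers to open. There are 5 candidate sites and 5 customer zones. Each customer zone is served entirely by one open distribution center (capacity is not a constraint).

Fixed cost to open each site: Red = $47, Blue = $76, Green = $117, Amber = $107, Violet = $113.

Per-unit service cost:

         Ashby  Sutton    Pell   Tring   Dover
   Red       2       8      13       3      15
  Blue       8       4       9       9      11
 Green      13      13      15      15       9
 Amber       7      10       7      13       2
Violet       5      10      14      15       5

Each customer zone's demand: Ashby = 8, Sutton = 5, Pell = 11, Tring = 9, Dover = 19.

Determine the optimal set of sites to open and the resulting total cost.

For any fixed open set, each customer zone goes to its cheapest open site; total = fixed + service.
{Red, Amber}: Ashby→Red 2·8=16, Sutton→Red 8·5=40, Pell→Amber 7·11=77, Tring→Red 3·9=27, Dover→Amber 2·19=38. Service 198; fixed 154; total 352.
{Red, Blue, Amber}: service 178 + fixed 230 = 408
{Amber}: service 338 + fixed 107 = 445
{Red, Blue, Green, Amber, Violet}: Ashby→Red 2·8=16, Sutton→Blue 4·5=20, Pell→Amber 7·11=77, Tring→Red 3·9=27, Dover→Amber 2·19=38. Service 178; fixed 460; total 638.
No other subset beats 352.

Open Red and Amber; minimum total cost 352.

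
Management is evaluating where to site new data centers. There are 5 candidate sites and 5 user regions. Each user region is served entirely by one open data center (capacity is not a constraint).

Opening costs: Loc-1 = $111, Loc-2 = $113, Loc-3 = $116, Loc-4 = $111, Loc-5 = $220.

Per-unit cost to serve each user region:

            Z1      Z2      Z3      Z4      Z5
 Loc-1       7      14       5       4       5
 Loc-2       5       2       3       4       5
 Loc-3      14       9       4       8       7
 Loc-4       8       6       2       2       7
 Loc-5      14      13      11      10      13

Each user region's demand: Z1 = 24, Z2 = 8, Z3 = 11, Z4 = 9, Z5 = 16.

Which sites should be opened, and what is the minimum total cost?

Open Loc-2 only; minimum total cost 398.

For any fixed open set, each user region goes to its cheapest open site; total = fixed + service.
{Loc-2}: Z1→Loc-2 5·24=120, Z2→Loc-2 2·8=16, Z3→Loc-2 3·11=33, Z4→Loc-2 4·9=36, Z5→Loc-2 5·16=80. Service 285; fixed 113; total 398.
{Loc-2, Loc-4}: service 256 + fixed 224 = 480
{Loc-4}: service 392 + fixed 111 = 503
{Loc-1, Loc-2, Loc-3, Loc-4, Loc-5}: service 256 + fixed 671 = 927
No other subset beats 398.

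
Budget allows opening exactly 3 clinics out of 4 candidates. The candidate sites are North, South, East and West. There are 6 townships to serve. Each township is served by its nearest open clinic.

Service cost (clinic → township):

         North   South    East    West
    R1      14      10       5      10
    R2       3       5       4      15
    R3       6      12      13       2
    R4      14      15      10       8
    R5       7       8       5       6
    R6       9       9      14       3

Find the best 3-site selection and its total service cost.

Choose North, East and West; total service cost 26.

With exactly 3 open, each township uses its cheapest among the chosen.
{North, East, West}: R1→East 5, R2→North 3, R3→West 2, R4→West 8, R5→East 5, R6→West 3. Service cost 26.
{South, East, West}: service cost 27
{North, South, West}: service cost 32
Among all 4 size-3 choices, {North, East, West} is lowest.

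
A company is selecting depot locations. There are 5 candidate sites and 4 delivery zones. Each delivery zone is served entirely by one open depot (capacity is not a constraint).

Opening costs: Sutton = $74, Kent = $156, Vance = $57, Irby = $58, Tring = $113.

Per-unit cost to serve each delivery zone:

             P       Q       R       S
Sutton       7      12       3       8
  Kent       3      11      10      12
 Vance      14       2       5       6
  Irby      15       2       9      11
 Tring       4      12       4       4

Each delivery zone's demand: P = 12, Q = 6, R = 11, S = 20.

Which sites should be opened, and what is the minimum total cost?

Open Vance and Tring; minimum total cost 354.

For any fixed open set, each delivery zone goes to its cheapest open site; total = fixed + service.
{Vance, Tring}: P→Tring 4·12=48, Q→Vance 2·6=12, R→Tring 4·11=44, S→Tring 4·20=80. Service 184; fixed 170; total 354.
{Irby, Tring}: service 184 + fixed 171 = 355
{Tring}: P→Tring 4·12=48, Q→Tring 12·6=72, R→Tring 4·11=44, S→Tring 4·20=80. Service 244; fixed 113; total 357.
{Sutton, Kent, Vance, Irby, Tring}: service 161 + fixed 458 = 619
No other subset beats 354.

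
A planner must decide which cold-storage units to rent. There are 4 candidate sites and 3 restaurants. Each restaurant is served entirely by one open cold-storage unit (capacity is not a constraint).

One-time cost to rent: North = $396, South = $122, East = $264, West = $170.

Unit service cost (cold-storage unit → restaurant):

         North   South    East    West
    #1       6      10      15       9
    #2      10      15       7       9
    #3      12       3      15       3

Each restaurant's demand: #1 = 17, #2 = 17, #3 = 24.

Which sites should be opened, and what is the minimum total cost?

For any fixed open set, each restaurant goes to its cheapest open site; total = fixed + service.
{West}: #1→West 9·17=153, #2→West 9·17=153, #3→West 3·24=72. Service 378; fixed 170; total 548.
{South}: #1→South 10·17=170, #2→South 15·17=255, #3→South 3·24=72. Service 497; fixed 122; total 619.
{South, West}: #1→West 9·17=153, #2→West 9·17=153, #3→South 3·24=72. Service 378; fixed 292; total 670.
{North, South, East, West}: service 293 + fixed 952 = 1245
No other subset beats 548.

Open West only; minimum total cost 548.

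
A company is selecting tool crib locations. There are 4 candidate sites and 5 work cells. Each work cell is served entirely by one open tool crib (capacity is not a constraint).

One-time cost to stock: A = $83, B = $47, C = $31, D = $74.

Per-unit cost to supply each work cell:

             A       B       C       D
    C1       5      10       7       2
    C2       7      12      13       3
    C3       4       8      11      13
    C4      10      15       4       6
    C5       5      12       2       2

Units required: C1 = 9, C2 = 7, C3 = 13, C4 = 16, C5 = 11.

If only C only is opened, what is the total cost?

Each work cell is assigned to its cheapest site among the open ones.
{C}: C1→C 7·9=63, C2→C 13·7=91, C3→C 11·13=143, C4→C 4·16=64, C5→C 2·11=22. Service 383; fixed 31; total 414.

Total cost: 414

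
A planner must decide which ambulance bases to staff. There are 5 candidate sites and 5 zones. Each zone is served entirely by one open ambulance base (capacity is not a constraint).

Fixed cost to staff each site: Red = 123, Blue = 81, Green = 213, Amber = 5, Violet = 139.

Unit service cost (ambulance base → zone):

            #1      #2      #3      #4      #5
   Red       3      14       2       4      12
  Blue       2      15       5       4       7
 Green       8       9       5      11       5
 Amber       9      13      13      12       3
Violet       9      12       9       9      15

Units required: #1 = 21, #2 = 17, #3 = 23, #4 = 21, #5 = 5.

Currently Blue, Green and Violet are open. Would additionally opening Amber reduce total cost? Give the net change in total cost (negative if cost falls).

Current service cost with {Blue, Green, Violet}: 419.
Adding Amber: each zone re-picks its cheapest; new service cost 409, saving 10.
Extra fixed cost: 5. Net change = 5 − 10 = -5.
(Totals: 852 → 847.)

Yes — net change −5 (cost falls by 5).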